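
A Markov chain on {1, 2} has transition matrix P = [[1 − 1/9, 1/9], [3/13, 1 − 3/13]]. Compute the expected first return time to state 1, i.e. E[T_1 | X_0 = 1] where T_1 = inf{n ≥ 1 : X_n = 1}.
E[T_1 | X_0 = 1] = 1/π_1 = 40/27

For an irreducible recurrent Markov chain with stationary distribution π, E[T_i | X_0 = i] = 1/π_i (Kac's formula). Here π_1 = (3/13)/(1/9 + 3/13) = (3/13)/(40/117) = 27/40, so E[T_1 | X_0 = 1] = 1/π_1 = (1/9 + 3/13)/(3/13) = (40/117)/(3/13) = 40/27.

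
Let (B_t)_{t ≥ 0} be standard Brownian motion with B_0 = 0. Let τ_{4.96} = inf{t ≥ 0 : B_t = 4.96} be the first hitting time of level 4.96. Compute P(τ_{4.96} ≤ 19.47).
P(τ_{4.96} ≤ 19.47) = 2(1 − Φ(4.96/√19.47)) = 2(1 − Φ(1.1241)) ≈ 0.2610

By the reflection principle for standard BM, P(τ_b ≤ t) = 2 · P(B_t ≥ b). Since B_t ~ N(0, t), P(B_t ≥ 4.96) = 1 − Φ(4.96/√t) = 1 − Φ(4.96/√19.47) = 1 − Φ(1.1241) ≈ 0.13049. Doubling: P(τ_{4.96} ≤ 19.47) ≈ 2 · 0.13049 = 0.26098 ≈ 0.2610.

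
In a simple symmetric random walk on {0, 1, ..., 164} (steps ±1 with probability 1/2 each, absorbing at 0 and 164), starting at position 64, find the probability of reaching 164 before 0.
P(hit 164 before 0) = 64/164 = 16/41

Let u_k = P(hit 164 before 0 | start at k). Then u_0 = 0, u_164 = 1, and u_k = u_{k-1}/2 + u_{k+1}/2 for 1 ≤ k ≤ 163. This harmonic recurrence is solved by u_k = k/164, giving u_64 = 64/164 = 16/41.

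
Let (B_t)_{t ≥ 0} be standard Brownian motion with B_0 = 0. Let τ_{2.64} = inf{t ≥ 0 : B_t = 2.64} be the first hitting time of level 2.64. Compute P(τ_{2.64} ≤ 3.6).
P(τ_{2.64} ≤ 3.6) = 2(1 − Φ(2.64/√3.6)) = 2(1 − Φ(1.3914)) ≈ 0.1641

By the reflection principle for standard BM, P(τ_b ≤ t) = 2 · P(B_t ≥ b). Since B_t ~ N(0, t), P(B_t ≥ 2.64) = 1 − Φ(2.64/√t) = 1 − Φ(2.64/√3.6) = 1 − Φ(1.3914) ≈ 0.08205. Doubling: P(τ_{2.64} ≤ 3.6) ≈ 2 · 0.08205 = 0.16410 ≈ 0.1641.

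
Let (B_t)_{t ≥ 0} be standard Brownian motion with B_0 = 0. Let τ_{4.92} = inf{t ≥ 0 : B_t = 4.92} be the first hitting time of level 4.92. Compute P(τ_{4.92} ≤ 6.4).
P(τ_{4.92} ≤ 6.4) = 2(1 − Φ(4.92/√6.4)) = 2(1 − Φ(1.9448)) ≈ 0.0518

By the reflection principle for standard BM, P(τ_b ≤ t) = 2 · P(B_t ≥ b). Since B_t ~ N(0, t), P(B_t ≥ 4.92) = 1 − Φ(4.92/√t) = 1 − Φ(4.92/√6.4) = 1 − Φ(1.9448) ≈ 0.02590. Doubling: P(τ_{4.92} ≤ 6.4) ≈ 2 · 0.02590 = 0.05180 ≈ 0.0518.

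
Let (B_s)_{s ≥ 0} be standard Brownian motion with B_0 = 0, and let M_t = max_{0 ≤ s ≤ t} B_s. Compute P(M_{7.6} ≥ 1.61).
P(M_{7.6} ≥ 1.61) = 2·P(B_{7.6} ≥ 1.61) = 2(1 − Φ(1.61/√7.6)) ≈ 0.5592

By the reflection principle for Brownian motion, P(M_t ≥ a) = 2 · P(B_t ≥ a) for a ≥ 0. Since B_t ~ N(0, t), P(B_t ≥ 1.61) = 1 − Φ(1.61/√t) = 1 − Φ(1.61/√7.6) = 1 − Φ(0.5840). So
  P(M_{7.6} ≥ 1.61) = 2(1 − Φ(0.5840)) ≈ 0.5592.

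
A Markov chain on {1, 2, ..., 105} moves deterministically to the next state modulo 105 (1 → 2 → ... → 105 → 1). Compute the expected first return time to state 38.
E[T_38 | X_0 = 38] = 105

The chain cycles deterministically, so starting at state 38 it returns in exactly 105 steps. Equivalently, the stationary distribution is uniform π_j = 1/105 for every state j, so by Kac's formula E[T_38] = 1/π_38 = 105.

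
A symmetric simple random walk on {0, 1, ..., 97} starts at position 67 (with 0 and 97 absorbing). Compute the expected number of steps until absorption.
E[τ | X_0 = 67] = 2010

Let v_k = E[τ | X_0 = k]. Boundary: v_0 = v_97 = 0. Recurrence: v_k = 1 + (v_{k-1} + v_{k+1})/2 for 1 ≤ k ≤ 96. The particular solution to v_k − (v_{k-1} + v_{k+1})/2 = 1 is v_k = −k^2. Adding homogeneous solution A + B k and matching boundaries gives v_k = k (97 − k). Substituting k = 67: v_67 = 67 · 30 = 2010.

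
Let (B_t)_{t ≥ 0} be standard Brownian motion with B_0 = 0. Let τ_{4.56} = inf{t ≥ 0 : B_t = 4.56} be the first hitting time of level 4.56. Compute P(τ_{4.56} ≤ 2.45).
P(τ_{4.56} ≤ 2.45) = 2(1 − Φ(4.56/√2.45)) = 2(1 − Φ(2.9133)) ≈ 0.0036

By the reflection principle for standard BM, P(τ_b ≤ t) = 2 · P(B_t ≥ b). Since B_t ~ N(0, t), P(B_t ≥ 4.56) = 1 − Φ(4.56/√t) = 1 − Φ(4.56/√2.45) = 1 − Φ(2.9133) ≈ 0.00179. Doubling: P(τ_{4.56} ≤ 2.45) ≈ 2 · 0.00179 = 0.00358 ≈ 0.0036.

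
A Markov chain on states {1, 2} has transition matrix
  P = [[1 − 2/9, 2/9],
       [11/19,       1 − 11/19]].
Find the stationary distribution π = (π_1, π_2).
π_1 = 99/137, π_2 = 38/137

Solve πP = π with π_1 + π_2 = 1. From πP = π: π_1 · (1 − 2/9) + π_2 · 11/19 = π_1 ⇒ π_2 · 11/19 = π_1 · 2/9 ⇒ π_2/π_1 = (2/9)/(11/19) = 38/99. Together with π_1 + π_2 = 1:
  π_1 = (11/19)/(2/9 + 11/19) = (11/19)/(137/171) = 99/137,
  π_2 = (2/9)/(2/9 + 11/19) = (2/9)/(137/171) = 38/137.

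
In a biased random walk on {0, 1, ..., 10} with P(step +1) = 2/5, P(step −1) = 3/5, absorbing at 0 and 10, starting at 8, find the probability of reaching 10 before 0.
P(hit 10 before 0) = (1 − (3/2)^8) / (1 − (3/2)^10) = 5044/11605

Let u_k denote P(reach 10 before 0 | start at k). Boundary: u_0 = 0, u_10 = 1. Recurrence: u_k = 2/5·u_{k+1} + 3/5·u_{k-1} for 1 ≤ k ≤ 9. Try u_k = A + B·r^k with r = q/p = (3/5)/(2/5) = 3/2. Substitution satisfies the recurrence; boundary conditions give:
  u_k = (1 − r^k) / (1 − r^N) = (1 − (3/2)^8) / (1 − (3/2)^10) = 5044/11605.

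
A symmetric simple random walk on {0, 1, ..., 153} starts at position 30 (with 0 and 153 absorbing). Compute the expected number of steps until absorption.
E[τ | X_0 = 30] = 3690

Let v_k = E[τ | X_0 = k]. Boundary: v_0 = v_153 = 0. Recurrence: v_k = 1 + (v_{k-1} + v_{k+1})/2 for 1 ≤ k ≤ 152. The particular solution to v_k − (v_{k-1} + v_{k+1})/2 = 1 is v_k = −k^2. Adding homogeneous solution A + B k and matching boundaries gives v_k = k (153 − k). Substituting k = 30: v_30 = 30 · 123 = 3690.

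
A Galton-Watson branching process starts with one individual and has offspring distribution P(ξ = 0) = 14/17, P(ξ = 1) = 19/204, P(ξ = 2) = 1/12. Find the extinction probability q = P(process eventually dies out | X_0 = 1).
q = 1

Mean offspring μ = 0·14/17 + 1·19/204 + 2·1/12 = 53/204 ≤ 1. For μ ≤ 1 with offspring not concentrated at 1, the Galton-Watson process goes extinct almost surely, so q = 1.
(Algebraic check: The pgf is f(s) = 14/17 + 19/204·s + 1/12·s². The extinction probability q is the smallest fixed point of f in [0, 1]. Setting s = f(s):
  1/12·s² + (19/204 − 1)·s + 14/17 = 0
  1/12·s² − (14/17 + 1/12)·s + 14/17 = 0
which factors as (s − 1)·(1/12·s − 14/17) = 0, giving roots s = 1 and s = (14/17)/(1/12) = 168/17. Since 168/17 ≥ 1, the smallest root in [0, 1] is s = 1.)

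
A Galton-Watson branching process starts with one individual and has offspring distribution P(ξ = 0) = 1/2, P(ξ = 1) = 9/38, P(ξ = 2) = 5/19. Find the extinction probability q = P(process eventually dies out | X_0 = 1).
q = 1

Mean offspring μ = 0·1/2 + 1·9/38 + 2·5/19 = 29/38 ≤ 1. For μ ≤ 1 with offspring not concentrated at 1, the Galton-Watson process goes extinct almost surely, so q = 1.
(Algebraic check: The pgf is f(s) = 1/2 + 9/38·s + 5/19·s². The extinction probability q is the smallest fixed point of f in [0, 1]. Setting s = f(s):
  5/19·s² + (9/38 − 1)·s + 1/2 = 0
  5/19·s² − (1/2 + 5/19)·s + 1/2 = 0
which factors as (s − 1)·(5/19·s − 1/2) = 0, giving roots s = 1 and s = (1/2)/(5/19) = 19/10. Since 19/10 ≥ 1, the smallest root in [0, 1] is s = 1.)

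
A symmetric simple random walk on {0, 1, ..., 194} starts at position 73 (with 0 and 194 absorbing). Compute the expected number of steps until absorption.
E[τ | X_0 = 73] = 8833

Let v_k = E[τ | X_0 = k]. Boundary: v_0 = v_194 = 0. Recurrence: v_k = 1 + (v_{k-1} + v_{k+1})/2 for 1 ≤ k ≤ 193. The particular solution to v_k − (v_{k-1} + v_{k+1})/2 = 1 is v_k = −k^2. Adding homogeneous solution A + B k and matching boundaries gives v_k = k (194 − k). Substituting k = 73: v_73 = 73 · 121 = 8833.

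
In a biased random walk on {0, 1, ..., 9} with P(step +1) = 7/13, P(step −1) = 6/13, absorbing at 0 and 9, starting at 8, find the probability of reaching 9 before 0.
P(hit 9 before 0) = (1 − (6/7)^8) / (1 − (6/7)^9) = 28596295/30275911

Let u_k denote P(reach 9 before 0 | start at k). Boundary: u_0 = 0, u_9 = 1. Recurrence: u_k = 7/13·u_{k+1} + 6/13·u_{k-1} for 1 ≤ k ≤ 8. Try u_k = A + B·r^k with r = q/p = (6/13)/(7/13) = 6/7. Substitution satisfies the recurrence; boundary conditions give:
  u_k = (1 − r^k) / (1 − r^N) = (1 − (6/7)^8) / (1 − (6/7)^9) = 28596295/30275911.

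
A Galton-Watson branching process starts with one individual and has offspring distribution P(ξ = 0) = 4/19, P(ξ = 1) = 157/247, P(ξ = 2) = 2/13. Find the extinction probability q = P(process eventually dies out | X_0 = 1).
q = 1

Mean offspring μ = 0·4/19 + 1·157/247 + 2·2/13 = 233/247 ≤ 1. For μ ≤ 1 with offspring not concentrated at 1, the Galton-Watson process goes extinct almost surely, so q = 1.
(Algebraic check: The pgf is f(s) = 4/19 + 157/247·s + 2/13·s². The extinction probability q is the smallest fixed point of f in [0, 1]. Setting s = f(s):
  2/13·s² + (157/247 − 1)·s + 4/19 = 0
  2/13·s² − (4/19 + 2/13)·s + 4/19 = 0
which factors as (s − 1)·(2/13·s − 4/19) = 0, giving roots s = 1 and s = (4/19)/(2/13) = 26/19. Since 26/19 ≥ 1, the smallest root in [0, 1] is s = 1.)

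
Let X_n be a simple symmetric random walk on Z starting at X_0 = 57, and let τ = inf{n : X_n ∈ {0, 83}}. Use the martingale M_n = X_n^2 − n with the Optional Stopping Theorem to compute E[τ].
E[τ] = 1482

M_n = X_n^2 − n is a martingale (since E[X_{n+1}^2 | F_n] = X_n^2 + 1). By OST (τ has finite mean in a bounded region), E[M_τ] = E[M_0] = X_0^2 − 0 = 57^2 = 3249. Also E[M_τ] = E[X_τ^2] − E[τ]. The walk exits at 0 or 83, with P(hit 83 first) = 57/83, so E[X_τ^2] = 83^2 · 57/83 + 0 = 4731. Thus E[τ] = E[X_τ^2] − E[M_τ] = 4731 − 3249 = 1482 = 57(83 − 57) = 1482.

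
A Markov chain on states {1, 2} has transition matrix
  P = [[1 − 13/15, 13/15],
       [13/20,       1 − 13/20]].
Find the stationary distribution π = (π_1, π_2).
π_1 = 3/7, π_2 = 4/7

Solve πP = π with π_1 + π_2 = 1. From πP = π: π_1 · (1 − 13/15) + π_2 · 13/20 = π_1 ⇒ π_2 · 13/20 = π_1 · 13/15 ⇒ π_2/π_1 = (13/15)/(13/20) = 4/3. Together with π_1 + π_2 = 1:
  π_1 = (13/20)/(13/15 + 13/20) = (13/20)/(91/60) = 3/7,
  π_2 = (13/15)/(13/15 + 13/20) = (13/15)/(91/60) = 4/7.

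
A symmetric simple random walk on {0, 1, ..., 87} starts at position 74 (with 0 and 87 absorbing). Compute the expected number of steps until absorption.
E[τ | X_0 = 74] = 962

Let v_k = E[τ | X_0 = k]. Boundary: v_0 = v_87 = 0. Recurrence: v_k = 1 + (v_{k-1} + v_{k+1})/2 for 1 ≤ k ≤ 86. The particular solution to v_k − (v_{k-1} + v_{k+1})/2 = 1 is v_k = −k^2. Adding homogeneous solution A + B k and matching boundaries gives v_k = k (87 − k). Substituting k = 74: v_74 = 74 · 13 = 962.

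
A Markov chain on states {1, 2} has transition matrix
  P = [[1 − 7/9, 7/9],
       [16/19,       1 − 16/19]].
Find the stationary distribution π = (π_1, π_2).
π_1 = 144/277, π_2 = 133/277

Solve πP = π with π_1 + π_2 = 1. From πP = π: π_1 · (1 − 7/9) + π_2 · 16/19 = π_1 ⇒ π_2 · 16/19 = π_1 · 7/9 ⇒ π_2/π_1 = (7/9)/(16/19) = 133/144. Together with π_1 + π_2 = 1:
  π_1 = (16/19)/(7/9 + 16/19) = (16/19)/(277/171) = 144/277,
  π_2 = (7/9)/(7/9 + 16/19) = (7/9)/(277/171) = 133/277.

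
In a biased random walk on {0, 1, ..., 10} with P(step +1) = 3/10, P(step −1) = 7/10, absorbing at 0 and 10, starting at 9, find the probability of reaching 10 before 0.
P(hit 10 before 0) = (1 − (7/3)^9) / (1 − (7/3)^10) = 30250443/70604050

Let u_k denote P(reach 10 before 0 | start at k). Boundary: u_0 = 0, u_10 = 1. Recurrence: u_k = 3/10·u_{k+1} + 7/10·u_{k-1} for 1 ≤ k ≤ 9. Try u_k = A + B·r^k with r = q/p = (7/10)/(3/10) = 7/3. Substitution satisfies the recurrence; boundary conditions give:
  u_k = (1 − r^k) / (1 − r^N) = (1 − (7/3)^9) / (1 − (7/3)^10) = 30250443/70604050.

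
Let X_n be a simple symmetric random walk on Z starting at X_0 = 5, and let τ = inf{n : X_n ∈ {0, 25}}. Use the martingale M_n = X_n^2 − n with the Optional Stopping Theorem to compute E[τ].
E[τ] = 100

M_n = X_n^2 − n is a martingale (since E[X_{n+1}^2 | F_n] = X_n^2 + 1). By OST (τ has finite mean in a bounded region), E[M_τ] = E[M_0] = X_0^2 − 0 = 5^2 = 25. Also E[M_τ] = E[X_τ^2] − E[τ]. The walk exits at 0 or 25, with P(hit 25 first) = 5/25, so E[X_τ^2] = 25^2 · 5/25 + 0 = 125. Thus E[τ] = E[X_τ^2] − E[M_τ] = 125 − 25 = 100 = 5(25 − 5) = 100.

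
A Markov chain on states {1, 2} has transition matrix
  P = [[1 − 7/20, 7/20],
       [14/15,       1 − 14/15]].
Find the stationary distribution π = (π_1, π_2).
π_1 = 8/11, π_2 = 3/11

Solve πP = π with π_1 + π_2 = 1. From πP = π: π_1 · (1 − 7/20) + π_2 · 14/15 = π_1 ⇒ π_2 · 14/15 = π_1 · 7/20 ⇒ π_2/π_1 = (7/20)/(14/15) = 3/8. Together with π_1 + π_2 = 1:
  π_1 = (14/15)/(7/20 + 14/15) = (14/15)/(77/60) = 8/11,
  π_2 = (7/20)/(7/20 + 14/15) = (7/20)/(77/60) = 3/11.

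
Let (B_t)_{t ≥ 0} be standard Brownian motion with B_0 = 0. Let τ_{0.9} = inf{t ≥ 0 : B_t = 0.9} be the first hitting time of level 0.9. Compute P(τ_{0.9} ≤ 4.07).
P(τ_{0.9} ≤ 4.07) = 2(1 − Φ(0.9/√4.07)) = 2(1 − Φ(0.4461)) ≈ 0.6555

By the reflection principle for standard BM, P(τ_b ≤ t) = 2 · P(B_t ≥ b). Since B_t ~ N(0, t), P(B_t ≥ 0.9) = 1 − Φ(0.9/√t) = 1 − Φ(0.9/√4.07) = 1 − Φ(0.4461) ≈ 0.32776. Doubling: P(τ_{0.9} ≤ 4.07) ≈ 2 · 0.32776 = 0.65552 ≈ 0.6555.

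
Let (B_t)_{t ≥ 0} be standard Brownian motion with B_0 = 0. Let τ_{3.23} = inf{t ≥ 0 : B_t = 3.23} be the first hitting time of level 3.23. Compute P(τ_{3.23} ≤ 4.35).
P(τ_{3.23} ≤ 4.35) = 2(1 − Φ(3.23/√4.35)) = 2(1 − Φ(1.5487)) ≈ 0.1215

By the reflection principle for standard BM, P(τ_b ≤ t) = 2 · P(B_t ≥ b). Since B_t ~ N(0, t), P(B_t ≥ 3.23) = 1 − Φ(3.23/√t) = 1 − Φ(3.23/√4.35) = 1 − Φ(1.5487) ≈ 0.06073. Doubling: P(τ_{3.23} ≤ 4.35) ≈ 2 · 0.06073 = 0.12146 ≈ 0.1215.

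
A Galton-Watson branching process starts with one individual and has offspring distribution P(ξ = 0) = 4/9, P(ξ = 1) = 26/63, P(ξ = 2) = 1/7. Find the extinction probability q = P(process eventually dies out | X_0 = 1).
q = 1

Mean offspring μ = 0·4/9 + 1·26/63 + 2·1/7 = 44/63 ≤ 1. For μ ≤ 1 with offspring not concentrated at 1, the Galton-Watson process goes extinct almost surely, so q = 1.
(Algebraic check: The pgf is f(s) = 4/9 + 26/63·s + 1/7·s². The extinction probability q is the smallest fixed point of f in [0, 1]. Setting s = f(s):
  1/7·s² + (26/63 − 1)·s + 4/9 = 0
  1/7·s² − (4/9 + 1/7)·s + 4/9 = 0
which factors as (s − 1)·(1/7·s − 4/9) = 0, giving roots s = 1 and s = (4/9)/(1/7) = 28/9. Since 28/9 ≥ 1, the smallest root in [0, 1] is s = 1.)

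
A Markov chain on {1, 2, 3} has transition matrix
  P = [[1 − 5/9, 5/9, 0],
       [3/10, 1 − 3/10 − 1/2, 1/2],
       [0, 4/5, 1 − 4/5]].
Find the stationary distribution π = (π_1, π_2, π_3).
π = (108/433, 200/433, 125/433)

This is a birth-death chain on three states, which satisfies detailed balance: π_1 · P_{12} = π_2 · P_{21} and π_2 · P_{23} = π_3 · P_{32}.
From π_1 · 5/9 = π_2 · 3/10: π_2/π_1 = (5/9)/(3/10) = 50/27.
From π_2 · 1/2 = π_3 · 4/5: π_3/π_2 = (1/2)/(4/5) = 5/8.
Take π_1 proportional to 1; then unnormalized π = (1, 50/27, 125/108). Normalize by dividing by the sum 433/108:
  π = (108/433, 200/433, 125/433).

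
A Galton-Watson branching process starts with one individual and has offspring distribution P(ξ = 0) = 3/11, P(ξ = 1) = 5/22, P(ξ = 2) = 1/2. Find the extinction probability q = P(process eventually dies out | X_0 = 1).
q = 6/11

The pgf is f(s) = 3/11 + 5/22·s + 1/2·s². The extinction probability q is the smallest fixed point of f in [0, 1]. Setting s = f(s):
  1/2·s² + (5/22 − 1)·s + 3/11 = 0
  1/2·s² − (3/11 + 1/2)·s + 3/11 = 0
which factors as (s − 1)·(1/2·s − 3/11) = 0, giving roots s = 1 and s = (3/11)/(1/2) = 6/11.
Mean offspring μ = 5/22 + 2·1/2 = 27/22 > 1 (supercritical), so q < 1. The extinction probability is the smaller root: q = (3/11)/(1/2) = 6/11.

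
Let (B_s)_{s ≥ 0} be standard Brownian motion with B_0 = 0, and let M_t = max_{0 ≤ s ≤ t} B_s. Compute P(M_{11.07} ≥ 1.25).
P(M_{11.07} ≥ 1.25) = 2·P(B_{11.07} ≥ 1.25) = 2(1 − Φ(1.25/√11.07)) ≈ 0.7071

By the reflection principle for Brownian motion, P(M_t ≥ a) = 2 · P(B_t ≥ a) for a ≥ 0. Since B_t ~ N(0, t), P(B_t ≥ 1.25) = 1 − Φ(1.25/√t) = 1 − Φ(1.25/√11.07) = 1 − Φ(0.3757). So
  P(M_{11.07} ≥ 1.25) = 2(1 − Φ(0.3757)) ≈ 0.7071.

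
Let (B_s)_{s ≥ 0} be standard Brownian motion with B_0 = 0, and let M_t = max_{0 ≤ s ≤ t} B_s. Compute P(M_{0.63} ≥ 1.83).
P(M_{0.63} ≥ 1.83) = 2·P(B_{0.63} ≥ 1.83) = 2(1 − Φ(1.83/√0.63)) ≈ 0.0211

By the reflection principle for Brownian motion, P(M_t ≥ a) = 2 · P(B_t ≥ a) for a ≥ 0. Since B_t ~ N(0, t), P(B_t ≥ 1.83) = 1 − Φ(1.83/√t) = 1 − Φ(1.83/√0.63) = 1 − Φ(2.3056). So
  P(M_{0.63} ≥ 1.83) = 2(1 − Φ(2.3056)) ≈ 0.0211.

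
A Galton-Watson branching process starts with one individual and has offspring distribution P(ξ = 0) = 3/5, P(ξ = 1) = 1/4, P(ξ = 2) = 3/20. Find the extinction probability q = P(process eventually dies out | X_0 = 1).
q = 1

Mean offspring μ = 0·3/5 + 1·1/4 + 2·3/20 = 11/20 ≤ 1. For μ ≤ 1 with offspring not concentrated at 1, the Galton-Watson process goes extinct almost surely, so q = 1.
(Algebraic check: The pgf is f(s) = 3/5 + 1/4·s + 3/20·s². The extinction probability q is the smallest fixed point of f in [0, 1]. Setting s = f(s):
  3/20·s² + (1/4 − 1)·s + 3/5 = 0
  3/20·s² − (3/5 + 3/20)·s + 3/5 = 0
which factors as (s − 1)·(3/20·s − 3/5) = 0, giving roots s = 1 and s = (3/5)/(3/20) = 4. Since 4 ≥ 1, the smallest root in [0, 1] is s = 1.)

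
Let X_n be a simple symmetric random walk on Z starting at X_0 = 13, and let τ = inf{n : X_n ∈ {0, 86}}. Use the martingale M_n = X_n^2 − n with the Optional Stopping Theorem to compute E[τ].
E[τ] = 949

M_n = X_n^2 − n is a martingale (since E[X_{n+1}^2 | F_n] = X_n^2 + 1). By OST (τ has finite mean in a bounded region), E[M_τ] = E[M_0] = X_0^2 − 0 = 13^2 = 169. Also E[M_τ] = E[X_τ^2] − E[τ]. The walk exits at 0 or 86, with P(hit 86 first) = 13/86, so E[X_τ^2] = 86^2 · 13/86 + 0 = 1118. Thus E[τ] = E[X_τ^2] − E[M_τ] = 1118 − 169 = 949 = 13(86 − 13) = 949.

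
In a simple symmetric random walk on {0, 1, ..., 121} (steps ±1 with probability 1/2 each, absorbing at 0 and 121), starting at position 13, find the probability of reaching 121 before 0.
P(hit 121 before 0) = 13/121

Let u_k = P(hit 121 before 0 | start at k). Then u_0 = 0, u_121 = 1, and u_k = u_{k-1}/2 + u_{k+1}/2 for 1 ≤ k ≤ 120. This harmonic recurrence is solved by u_k = k/121, giving u_13 = 13/121.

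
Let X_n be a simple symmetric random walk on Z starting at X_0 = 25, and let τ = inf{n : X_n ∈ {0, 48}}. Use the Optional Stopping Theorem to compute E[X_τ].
E[X_τ] = 25

X_n is a martingale and τ is a bounded-mean stopping time (indeed τ is finite a.s. with bounded expectation since the walk is in a bounded region). By the OST, E[X_τ] = E[X_0] = 25. Equivalently: E[X_τ] = 48 · P(hit 48 first) + 0 · P(hit 0 first) = 48 · (25/48) = 25.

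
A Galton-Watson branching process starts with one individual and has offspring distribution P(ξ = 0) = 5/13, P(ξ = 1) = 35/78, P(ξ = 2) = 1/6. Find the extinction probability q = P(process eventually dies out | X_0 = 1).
q = 1

Mean offspring μ = 0·5/13 + 1·35/78 + 2·1/6 = 61/78 ≤ 1. For μ ≤ 1 with offspring not concentrated at 1, the Galton-Watson process goes extinct almost surely, so q = 1.
(Algebraic check: The pgf is f(s) = 5/13 + 35/78·s + 1/6·s². The extinction probability q is the smallest fixed point of f in [0, 1]. Setting s = f(s):
  1/6·s² + (35/78 − 1)·s + 5/13 = 0
  1/6·s² − (5/13 + 1/6)·s + 5/13 = 0
which factors as (s − 1)·(1/6·s − 5/13) = 0, giving roots s = 1 and s = (5/13)/(1/6) = 30/13. Since 30/13 ≥ 1, the smallest root in [0, 1] is s = 1.)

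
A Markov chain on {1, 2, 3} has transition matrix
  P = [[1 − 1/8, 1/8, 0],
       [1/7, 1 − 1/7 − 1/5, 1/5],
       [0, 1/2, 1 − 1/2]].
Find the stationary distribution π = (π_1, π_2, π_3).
π = (40/89, 35/89, 14/89)

This is a birth-death chain on three states, which satisfies detailed balance: π_1 · P_{12} = π_2 · P_{21} and π_2 · P_{23} = π_3 · P_{32}.
From π_1 · 1/8 = π_2 · 1/7: π_2/π_1 = (1/8)/(1/7) = 7/8.
From π_2 · 1/5 = π_3 · 1/2: π_3/π_2 = (1/5)/(1/2) = 2/5.
Take π_1 proportional to 1; then unnormalized π = (1, 7/8, 7/20). Normalize by dividing by the sum 89/40:
  π = (40/89, 35/89, 14/89).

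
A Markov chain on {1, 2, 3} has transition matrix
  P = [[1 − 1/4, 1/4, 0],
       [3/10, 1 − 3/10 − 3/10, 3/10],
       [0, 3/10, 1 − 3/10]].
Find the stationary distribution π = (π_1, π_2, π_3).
π = (3/8, 5/16, 5/16)

This is a birth-death chain on three states, which satisfies detailed balance: π_1 · P_{12} = π_2 · P_{21} and π_2 · P_{23} = π_3 · P_{32}.
From π_1 · 1/4 = π_2 · 3/10: π_2/π_1 = (1/4)/(3/10) = 5/6.
From π_2 · 3/10 = π_3 · 3/10: π_3/π_2 = (3/10)/(3/10) = 1.
Take π_1 proportional to 1; then unnormalized π = (1, 5/6, 5/6). Normalize by dividing by the sum 8/3:
  π = (3/8, 5/16, 5/16).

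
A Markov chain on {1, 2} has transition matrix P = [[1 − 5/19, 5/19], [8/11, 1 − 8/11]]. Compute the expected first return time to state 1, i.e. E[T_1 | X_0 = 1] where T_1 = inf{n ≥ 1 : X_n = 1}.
E[T_1 | X_0 = 1] = 1/π_1 = 207/152

For an irreducible recurrent Markov chain with stationary distribution π, E[T_i | X_0 = i] = 1/π_i (Kac's formula). Here π_1 = (8/11)/(5/19 + 8/11) = (8/11)/(207/209) = 152/207, so E[T_1 | X_0 = 1] = 1/π_1 = (5/19 + 8/11)/(8/11) = (207/209)/(8/11) = 207/152.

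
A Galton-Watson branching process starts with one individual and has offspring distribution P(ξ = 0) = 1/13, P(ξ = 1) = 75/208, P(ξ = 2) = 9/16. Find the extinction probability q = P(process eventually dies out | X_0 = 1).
q = 16/117

The pgf is f(s) = 1/13 + 75/208·s + 9/16·s². The extinction probability q is the smallest fixed point of f in [0, 1]. Setting s = f(s):
  9/16·s² + (75/208 − 1)·s + 1/13 = 0
  9/16·s² − (1/13 + 9/16)·s + 1/13 = 0
which factors as (s − 1)·(9/16·s − 1/13) = 0, giving roots s = 1 and s = (1/13)/(9/16) = 16/117.
Mean offspring μ = 75/208 + 2·9/16 = 309/208 > 1 (supercritical), so q < 1. The extinction probability is the smaller root: q = (1/13)/(9/16) = 16/117.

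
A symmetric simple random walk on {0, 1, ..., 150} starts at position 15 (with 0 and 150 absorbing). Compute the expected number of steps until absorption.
E[τ | X_0 = 15] = 2025

Let v_k = E[τ | X_0 = k]. Boundary: v_0 = v_150 = 0. Recurrence: v_k = 1 + (v_{k-1} + v_{k+1})/2 for 1 ≤ k ≤ 149. The particular solution to v_k − (v_{k-1} + v_{k+1})/2 = 1 is v_k = −k^2. Adding homogeneous solution A + B k and matching boundaries gives v_k = k (150 − k). Substituting k = 15: v_15 = 15 · 135 = 2025.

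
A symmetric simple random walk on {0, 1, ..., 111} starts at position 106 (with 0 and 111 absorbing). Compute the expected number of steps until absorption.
E[τ | X_0 = 106] = 530

Let v_k = E[τ | X_0 = k]. Boundary: v_0 = v_111 = 0. Recurrence: v_k = 1 + (v_{k-1} + v_{k+1})/2 for 1 ≤ k ≤ 110. The particular solution to v_k − (v_{k-1} + v_{k+1})/2 = 1 is v_k = −k^2. Adding homogeneous solution A + B k and matching boundaries gives v_k = k (111 − k). Substituting k = 106: v_106 = 106 · 5 = 530.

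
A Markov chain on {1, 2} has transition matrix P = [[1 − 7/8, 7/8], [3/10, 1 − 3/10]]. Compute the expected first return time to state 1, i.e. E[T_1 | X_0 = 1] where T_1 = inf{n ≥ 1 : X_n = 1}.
E[T_1 | X_0 = 1] = 1/π_1 = 47/12

For an irreducible recurrent Markov chain with stationary distribution π, E[T_i | X_0 = i] = 1/π_i (Kac's formula). Here π_1 = (3/10)/(7/8 + 3/10) = (3/10)/(47/40) = 12/47, so E[T_1 | X_0 = 1] = 1/π_1 = (7/8 + 3/10)/(3/10) = (47/40)/(3/10) = 47/12.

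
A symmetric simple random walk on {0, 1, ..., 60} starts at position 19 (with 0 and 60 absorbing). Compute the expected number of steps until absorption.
E[τ | X_0 = 19] = 779

Let v_k = E[τ | X_0 = k]. Boundary: v_0 = v_60 = 0. Recurrence: v_k = 1 + (v_{k-1} + v_{k+1})/2 for 1 ≤ k ≤ 59. The particular solution to v_k − (v_{k-1} + v_{k+1})/2 = 1 is v_k = −k^2. Adding homogeneous solution A + B k and matching boundaries gives v_k = k (60 − k). Substituting k = 19: v_19 = 19 · 41 = 779.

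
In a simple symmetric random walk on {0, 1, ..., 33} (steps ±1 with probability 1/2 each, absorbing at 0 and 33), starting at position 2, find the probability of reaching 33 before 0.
P(hit 33 before 0) = 2/33

Let u_k = P(hit 33 before 0 | start at k). Then u_0 = 0, u_33 = 1, and u_k = u_{k-1}/2 + u_{k+1}/2 for 1 ≤ k ≤ 32. This harmonic recurrence is solved by u_k = k/33, giving u_2 = 2/33.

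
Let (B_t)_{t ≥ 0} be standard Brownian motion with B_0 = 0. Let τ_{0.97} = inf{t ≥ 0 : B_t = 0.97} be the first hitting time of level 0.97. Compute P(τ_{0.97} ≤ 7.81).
P(τ_{0.97} ≤ 7.81) = 2(1 − Φ(0.97/√7.81)) = 2(1 − Φ(0.3471)) ≈ 0.7285

By the reflection principle for standard BM, P(τ_b ≤ t) = 2 · P(B_t ≥ b). Since B_t ~ N(0, t), P(B_t ≥ 0.97) = 1 − Φ(0.97/√t) = 1 − Φ(0.97/√7.81) = 1 − Φ(0.3471) ≈ 0.36426. Doubling: P(τ_{0.97} ≤ 7.81) ≈ 2 · 0.36426 = 0.72852 ≈ 0.7285.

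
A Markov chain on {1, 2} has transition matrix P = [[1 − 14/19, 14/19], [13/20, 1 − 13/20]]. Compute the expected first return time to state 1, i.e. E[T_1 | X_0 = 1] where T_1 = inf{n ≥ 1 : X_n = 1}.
E[T_1 | X_0 = 1] = 1/π_1 = 527/247

For an irreducible recurrent Markov chain with stationary distribution π, E[T_i | X_0 = i] = 1/π_i (Kac's formula). Here π_1 = (13/20)/(14/19 + 13/20) = (13/20)/(527/380) = 247/527, so E[T_1 | X_0 = 1] = 1/π_1 = (14/19 + 13/20)/(13/20) = (527/380)/(13/20) = 527/247.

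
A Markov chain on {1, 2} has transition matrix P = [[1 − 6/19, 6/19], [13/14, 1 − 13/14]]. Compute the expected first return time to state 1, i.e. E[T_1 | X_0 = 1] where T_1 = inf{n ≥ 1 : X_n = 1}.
E[T_1 | X_0 = 1] = 1/π_1 = 331/247

For an irreducible recurrent Markov chain with stationary distribution π, E[T_i | X_0 = i] = 1/π_i (Kac's formula). Here π_1 = (13/14)/(6/19 + 13/14) = (13/14)/(331/266) = 247/331, so E[T_1 | X_0 = 1] = 1/π_1 = (6/19 + 13/14)/(13/14) = (331/266)/(13/14) = 331/247.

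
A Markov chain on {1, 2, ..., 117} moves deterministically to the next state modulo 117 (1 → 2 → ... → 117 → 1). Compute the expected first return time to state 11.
E[T_11 | X_0 = 11] = 117

The chain cycles deterministically, so starting at state 11 it returns in exactly 117 steps. Equivalently, the stationary distribution is uniform π_j = 1/117 for every state j, so by Kac's formula E[T_11] = 1/π_11 = 117.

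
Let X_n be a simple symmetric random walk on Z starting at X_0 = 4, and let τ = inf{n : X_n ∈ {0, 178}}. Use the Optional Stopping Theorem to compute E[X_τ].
E[X_τ] = 4

X_n is a martingale and τ is a bounded-mean stopping time (indeed τ is finite a.s. with bounded expectation since the walk is in a bounded region). By the OST, E[X_τ] = E[X_0] = 4. Equivalently: E[X_τ] = 178 · P(hit 178 first) + 0 · P(hit 0 first) = 178 · (4/178) = 4.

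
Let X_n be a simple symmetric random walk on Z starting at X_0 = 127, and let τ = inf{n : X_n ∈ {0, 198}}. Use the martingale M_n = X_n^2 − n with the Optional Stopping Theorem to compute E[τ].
E[τ] = 9017

M_n = X_n^2 − n is a martingale (since E[X_{n+1}^2 | F_n] = X_n^2 + 1). By OST (τ has finite mean in a bounded region), E[M_τ] = E[M_0] = X_0^2 − 0 = 127^2 = 16129. Also E[M_τ] = E[X_τ^2] − E[τ]. The walk exits at 0 or 198, with P(hit 198 first) = 127/198, so E[X_τ^2] = 198^2 · 127/198 + 0 = 25146. Thus E[τ] = E[X_τ^2] − E[M_τ] = 25146 − 16129 = 9017 = 127(198 − 127) = 9017.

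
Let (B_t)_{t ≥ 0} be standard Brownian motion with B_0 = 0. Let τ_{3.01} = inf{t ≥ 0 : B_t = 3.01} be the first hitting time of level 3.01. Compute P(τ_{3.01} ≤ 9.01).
P(τ_{3.01} ≤ 9.01) = 2(1 − Φ(3.01/√9.01)) = 2(1 − Φ(1.0028)) ≈ 0.3160

By the reflection principle for standard BM, P(τ_b ≤ t) = 2 · P(B_t ≥ b). Since B_t ~ N(0, t), P(B_t ≥ 3.01) = 1 − Φ(3.01/√t) = 1 − Φ(3.01/√9.01) = 1 − Φ(1.0028) ≈ 0.15798. Doubling: P(τ_{3.01} ≤ 9.01) ≈ 2 · 0.15798 = 0.31596 ≈ 0.3160.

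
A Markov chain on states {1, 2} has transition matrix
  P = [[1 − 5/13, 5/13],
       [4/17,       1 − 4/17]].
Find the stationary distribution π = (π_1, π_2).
π_1 = 52/137, π_2 = 85/137

Solve πP = π with π_1 + π_2 = 1. From πP = π: π_1 · (1 − 5/13) + π_2 · 4/17 = π_1 ⇒ π_2 · 4/17 = π_1 · 5/13 ⇒ π_2/π_1 = (5/13)/(4/17) = 85/52. Together with π_1 + π_2 = 1:
  π_1 = (4/17)/(5/13 + 4/17) = (4/17)/(137/221) = 52/137,
  π_2 = (5/13)/(5/13 + 4/17) = (5/13)/(137/221) = 85/137.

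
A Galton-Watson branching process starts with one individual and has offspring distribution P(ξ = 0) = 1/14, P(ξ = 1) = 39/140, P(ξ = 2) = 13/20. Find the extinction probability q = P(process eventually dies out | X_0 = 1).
q = 10/91

The pgf is f(s) = 1/14 + 39/140·s + 13/20·s². The extinction probability q is the smallest fixed point of f in [0, 1]. Setting s = f(s):
  13/20·s² + (39/140 − 1)·s + 1/14 = 0
  13/20·s² − (1/14 + 13/20)·s + 1/14 = 0
which factors as (s − 1)·(13/20·s − 1/14) = 0, giving roots s = 1 and s = (1/14)/(13/20) = 10/91.
Mean offspring μ = 39/140 + 2·13/20 = 221/140 > 1 (supercritical), so q < 1. The extinction probability is the smaller root: q = (1/14)/(13/20) = 10/91.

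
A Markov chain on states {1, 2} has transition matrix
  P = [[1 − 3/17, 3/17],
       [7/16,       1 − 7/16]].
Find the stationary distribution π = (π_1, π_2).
π_1 = 119/167, π_2 = 48/167

Solve πP = π with π_1 + π_2 = 1. From πP = π: π_1 · (1 − 3/17) + π_2 · 7/16 = π_1 ⇒ π_2 · 7/16 = π_1 · 3/17 ⇒ π_2/π_1 = (3/17)/(7/16) = 48/119. Together with π_1 + π_2 = 1:
  π_1 = (7/16)/(3/17 + 7/16) = (7/16)/(167/272) = 119/167,
  π_2 = (3/17)/(3/17 + 7/16) = (3/17)/(167/272) = 48/167.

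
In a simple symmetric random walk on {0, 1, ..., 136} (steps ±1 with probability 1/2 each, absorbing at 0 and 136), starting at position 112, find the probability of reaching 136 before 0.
P(hit 136 before 0) = 112/136 = 14/17

Let u_k = P(hit 136 before 0 | start at k). Then u_0 = 0, u_136 = 1, and u_k = u_{k-1}/2 + u_{k+1}/2 for 1 ≤ k ≤ 135. This harmonic recurrence is solved by u_k = k/136, giving u_112 = 112/136 = 14/17.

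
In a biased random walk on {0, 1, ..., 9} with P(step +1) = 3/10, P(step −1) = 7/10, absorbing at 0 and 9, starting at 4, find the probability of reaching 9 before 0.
P(hit 9 before 0) = (1 − (7/3)^4) / (1 − (7/3)^9) = 140940/10083481

Let u_k denote P(reach 9 before 0 | start at k). Boundary: u_0 = 0, u_9 = 1. Recurrence: u_k = 3/10·u_{k+1} + 7/10·u_{k-1} for 1 ≤ k ≤ 8. Try u_k = A + B·r^k with r = q/p = (7/10)/(3/10) = 7/3. Substitution satisfies the recurrence; boundary conditions give:
  u_k = (1 − r^k) / (1 − r^N) = (1 − (7/3)^4) / (1 − (7/3)^9) = 140940/10083481.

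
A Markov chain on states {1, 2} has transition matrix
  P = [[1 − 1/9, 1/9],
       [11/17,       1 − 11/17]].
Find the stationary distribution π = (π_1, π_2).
π_1 = 99/116, π_2 = 17/116

Solve πP = π with π_1 + π_2 = 1. From πP = π: π_1 · (1 − 1/9) + π_2 · 11/17 = π_1 ⇒ π_2 · 11/17 = π_1 · 1/9 ⇒ π_2/π_1 = (1/9)/(11/17) = 17/99. Together with π_1 + π_2 = 1:
  π_1 = (11/17)/(1/9 + 11/17) = (11/17)/(116/153) = 99/116,
  π_2 = (1/9)/(1/9 + 11/17) = (1/9)/(116/153) = 17/116.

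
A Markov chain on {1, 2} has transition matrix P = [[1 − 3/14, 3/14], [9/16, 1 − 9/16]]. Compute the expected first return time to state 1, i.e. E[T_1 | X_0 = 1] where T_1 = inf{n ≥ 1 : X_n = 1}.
E[T_1 | X_0 = 1] = 1/π_1 = 29/21

For an irreducible recurrent Markov chain with stationary distribution π, E[T_i | X_0 = i] = 1/π_i (Kac's formula). Here π_1 = (9/16)/(3/14 + 9/16) = (9/16)/(87/112) = 21/29, so E[T_1 | X_0 = 1] = 1/π_1 = (3/14 + 9/16)/(9/16) = (87/112)/(9/16) = 29/21.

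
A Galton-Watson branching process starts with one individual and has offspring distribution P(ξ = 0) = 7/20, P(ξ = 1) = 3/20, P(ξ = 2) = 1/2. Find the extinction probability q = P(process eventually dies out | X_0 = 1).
q = 7/10

The pgf is f(s) = 7/20 + 3/20·s + 1/2·s². The extinction probability q is the smallest fixed point of f in [0, 1]. Setting s = f(s):
  1/2·s² + (3/20 − 1)·s + 7/20 = 0
  1/2·s² − (7/20 + 1/2)·s + 7/20 = 0
which factors as (s − 1)·(1/2·s − 7/20) = 0, giving roots s = 1 and s = (7/20)/(1/2) = 7/10.
Mean offspring μ = 3/20 + 2·1/2 = 23/20 > 1 (supercritical), so q < 1. The extinction probability is the smaller root: q = (7/20)/(1/2) = 7/10.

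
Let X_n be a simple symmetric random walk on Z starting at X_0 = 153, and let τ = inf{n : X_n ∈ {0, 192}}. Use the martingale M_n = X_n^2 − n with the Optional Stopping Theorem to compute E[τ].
E[τ] = 5967

M_n = X_n^2 − n is a martingale (since E[X_{n+1}^2 | F_n] = X_n^2 + 1). By OST (τ has finite mean in a bounded region), E[M_τ] = E[M_0] = X_0^2 − 0 = 153^2 = 23409. Also E[M_τ] = E[X_τ^2] − E[τ]. The walk exits at 0 or 192, with P(hit 192 first) = 153/192, so E[X_τ^2] = 192^2 · 153/192 + 0 = 29376. Thus E[τ] = E[X_τ^2] − E[M_τ] = 29376 − 23409 = 5967 = 153(192 − 153) = 5967.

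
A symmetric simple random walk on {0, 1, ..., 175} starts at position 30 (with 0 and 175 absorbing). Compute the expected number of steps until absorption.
E[τ | X_0 = 30] = 4350

Let v_k = E[τ | X_0 = k]. Boundary: v_0 = v_175 = 0. Recurrence: v_k = 1 + (v_{k-1} + v_{k+1})/2 for 1 ≤ k ≤ 174. The particular solution to v_k − (v_{k-1} + v_{k+1})/2 = 1 is v_k = −k^2. Adding homogeneous solution A + B k and matching boundaries gives v_k = k (175 − k). Substituting k = 30: v_30 = 30 · 145 = 4350.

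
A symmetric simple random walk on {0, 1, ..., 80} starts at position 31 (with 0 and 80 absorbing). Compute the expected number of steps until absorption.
E[τ | X_0 = 31] = 1519

Let v_k = E[τ | X_0 = k]. Boundary: v_0 = v_80 = 0. Recurrence: v_k = 1 + (v_{k-1} + v_{k+1})/2 for 1 ≤ k ≤ 79. The particular solution to v_k − (v_{k-1} + v_{k+1})/2 = 1 is v_k = −k^2. Adding homogeneous solution A + B k and matching boundaries gives v_k = k (80 − k). Substituting k = 31: v_31 = 31 · 49 = 1519.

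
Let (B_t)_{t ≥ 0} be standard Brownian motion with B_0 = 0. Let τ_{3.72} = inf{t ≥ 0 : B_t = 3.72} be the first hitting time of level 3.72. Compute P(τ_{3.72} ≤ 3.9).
P(τ_{3.72} ≤ 3.9) = 2(1 − Φ(3.72/√3.9)) = 2(1 − Φ(1.8837)) ≈ 0.0596

By the reflection principle for standard BM, P(τ_b ≤ t) = 2 · P(B_t ≥ b). Since B_t ~ N(0, t), P(B_t ≥ 3.72) = 1 − Φ(3.72/√t) = 1 − Φ(3.72/√3.9) = 1 − Φ(1.8837) ≈ 0.02980. Doubling: P(τ_{3.72} ≤ 3.9) ≈ 2 · 0.02980 = 0.05960 ≈ 0.0596.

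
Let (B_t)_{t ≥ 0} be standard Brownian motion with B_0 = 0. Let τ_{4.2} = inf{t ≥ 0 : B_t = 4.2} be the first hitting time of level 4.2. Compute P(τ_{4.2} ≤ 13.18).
P(τ_{4.2} ≤ 13.18) = 2(1 − Φ(4.2/√13.18)) = 2(1 − Φ(1.1569)) ≈ 0.2473

By the reflection principle for standard BM, P(τ_b ≤ t) = 2 · P(B_t ≥ b). Since B_t ~ N(0, t), P(B_t ≥ 4.2) = 1 − Φ(4.2/√t) = 1 − Φ(4.2/√13.18) = 1 − Φ(1.1569) ≈ 0.12366. Doubling: P(τ_{4.2} ≤ 13.18) ≈ 2 · 0.12366 = 0.24732 ≈ 0.2473.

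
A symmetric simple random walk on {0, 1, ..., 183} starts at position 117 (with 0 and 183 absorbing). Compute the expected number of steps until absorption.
E[τ | X_0 = 117] = 7722

Let v_k = E[τ | X_0 = k]. Boundary: v_0 = v_183 = 0. Recurrence: v_k = 1 + (v_{k-1} + v_{k+1})/2 for 1 ≤ k ≤ 182. The particular solution to v_k − (v_{k-1} + v_{k+1})/2 = 1 is v_k = −k^2. Adding homogeneous solution A + B k and matching boundaries gives v_k = k (183 − k). Substituting k = 117: v_117 = 117 · 66 = 7722.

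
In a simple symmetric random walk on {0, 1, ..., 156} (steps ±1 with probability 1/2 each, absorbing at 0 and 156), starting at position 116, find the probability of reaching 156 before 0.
P(hit 156 before 0) = 116/156 = 29/39

Let u_k = P(hit 156 before 0 | start at k). Then u_0 = 0, u_156 = 1, and u_k = u_{k-1}/2 + u_{k+1}/2 for 1 ≤ k ≤ 155. This harmonic recurrence is solved by u_k = k/156, giving u_116 = 116/156 = 29/39.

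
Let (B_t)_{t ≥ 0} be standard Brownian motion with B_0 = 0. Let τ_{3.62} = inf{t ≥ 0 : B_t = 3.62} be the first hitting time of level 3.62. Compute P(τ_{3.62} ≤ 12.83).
P(τ_{3.62} ≤ 12.83) = 2(1 − Φ(3.62/√12.83)) = 2(1 − Φ(1.0106)) ≈ 0.3122

By the reflection principle for standard BM, P(τ_b ≤ t) = 2 · P(B_t ≥ b). Since B_t ~ N(0, t), P(B_t ≥ 3.62) = 1 − Φ(3.62/√t) = 1 − Φ(3.62/√12.83) = 1 − Φ(1.0106) ≈ 0.15610. Doubling: P(τ_{3.62} ≤ 12.83) ≈ 2 · 0.15610 = 0.31220 ≈ 0.3122.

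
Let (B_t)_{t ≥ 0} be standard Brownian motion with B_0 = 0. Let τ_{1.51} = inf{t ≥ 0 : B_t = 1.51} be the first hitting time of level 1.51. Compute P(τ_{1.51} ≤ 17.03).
P(τ_{1.51} ≤ 17.03) = 2(1 − Φ(1.51/√17.03)) = 2(1 − Φ(0.3659)) ≈ 0.7144

By the reflection principle for standard BM, P(τ_b ≤ t) = 2 · P(B_t ≥ b). Since B_t ~ N(0, t), P(B_t ≥ 1.51) = 1 − Φ(1.51/√t) = 1 − Φ(1.51/√17.03) = 1 − Φ(0.3659) ≈ 0.35722. Doubling: P(τ_{1.51} ≤ 17.03) ≈ 2 · 0.35722 = 0.71444 ≈ 0.7144.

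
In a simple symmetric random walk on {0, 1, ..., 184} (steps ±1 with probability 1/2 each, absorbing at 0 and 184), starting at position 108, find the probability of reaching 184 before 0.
P(hit 184 before 0) = 108/184 = 27/46

Let u_k = P(hit 184 before 0 | start at k). Then u_0 = 0, u_184 = 1, and u_k = u_{k-1}/2 + u_{k+1}/2 for 1 ≤ k ≤ 183. This harmonic recurrence is solved by u_k = k/184, giving u_108 = 108/184 = 27/46.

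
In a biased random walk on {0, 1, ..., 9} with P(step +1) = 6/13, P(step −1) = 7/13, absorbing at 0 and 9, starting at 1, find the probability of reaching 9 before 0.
P(hit 9 before 0) = (1 − (7/6)^1) / (1 − (7/6)^9) = 1679616/30275911

Let u_k denote P(reach 9 before 0 | start at k). Boundary: u_0 = 0, u_9 = 1. Recurrence: u_k = 6/13·u_{k+1} + 7/13·u_{k-1} for 1 ≤ k ≤ 8. Try u_k = A + B·r^k with r = q/p = (7/13)/(6/13) = 7/6. Substitution satisfies the recurrence; boundary conditions give:
  u_k = (1 − r^k) / (1 − r^N) = (1 − (7/6)^1) / (1 − (7/6)^9) = 1679616/30275911.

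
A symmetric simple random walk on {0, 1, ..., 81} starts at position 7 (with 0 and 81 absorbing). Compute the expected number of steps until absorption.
E[τ | X_0 = 7] = 518

Let v_k = E[τ | X_0 = k]. Boundary: v_0 = v_81 = 0. Recurrence: v_k = 1 + (v_{k-1} + v_{k+1})/2 for 1 ≤ k ≤ 80. The particular solution to v_k − (v_{k-1} + v_{k+1})/2 = 1 is v_k = −k^2. Adding homogeneous solution A + B k and matching boundaries gives v_k = k (81 − k). Substituting k = 7: v_7 = 7 · 74 = 518.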